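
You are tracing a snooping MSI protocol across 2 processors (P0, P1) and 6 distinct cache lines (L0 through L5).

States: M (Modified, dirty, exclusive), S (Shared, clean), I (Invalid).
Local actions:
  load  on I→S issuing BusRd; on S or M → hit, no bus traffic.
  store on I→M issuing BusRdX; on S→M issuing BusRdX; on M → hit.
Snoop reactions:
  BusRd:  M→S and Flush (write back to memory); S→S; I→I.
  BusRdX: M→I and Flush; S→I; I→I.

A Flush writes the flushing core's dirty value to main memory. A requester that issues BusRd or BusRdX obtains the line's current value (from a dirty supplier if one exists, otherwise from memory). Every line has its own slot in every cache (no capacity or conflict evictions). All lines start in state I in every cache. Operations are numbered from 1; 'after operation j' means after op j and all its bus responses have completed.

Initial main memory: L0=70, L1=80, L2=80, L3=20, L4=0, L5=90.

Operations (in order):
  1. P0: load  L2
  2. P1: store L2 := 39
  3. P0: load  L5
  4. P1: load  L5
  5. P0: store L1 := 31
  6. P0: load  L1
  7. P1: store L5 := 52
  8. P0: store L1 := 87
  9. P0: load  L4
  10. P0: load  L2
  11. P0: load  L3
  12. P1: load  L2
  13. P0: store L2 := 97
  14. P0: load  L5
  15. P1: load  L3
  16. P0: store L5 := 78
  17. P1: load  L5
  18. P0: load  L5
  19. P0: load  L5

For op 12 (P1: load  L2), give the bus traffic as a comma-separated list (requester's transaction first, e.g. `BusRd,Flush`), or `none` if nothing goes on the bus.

bus = none

  op1 P0: load  L2 → S/I on L2; bus BusRd; mem=80
  op2 P1: store L2 := 39 → I/M on L2; bus BusRdX; mem=80
  op3 P0: load  L5 → S/I on L5; bus BusRd; mem=90
  op4 P1: load  L5 → S/S on L5; bus BusRd; mem=90
  op5 P0: store L1 := 31 → M/I on L1; bus BusRdX; mem=80
  op6 P0: load  L1 → M/I on L1; bus (none); mem=80
  op7 P1: store L5 := 52 → I/M on L5; bus BusRdX; mem=90
  op8 P0: store L1 := 87 → M/I on L1; bus (none); mem=80
  op9 P0: load  L4 → S/I on L4; bus BusRd; mem=0
  op10 P0: load  L2 → S/S on L2; bus BusRd Flush; mem=39
  op11 P0: load  L3 → S/I on L3; bus BusRd; mem=20
  op12 P1: load  L2 → S/S on L2; bus (none); mem=39
  op13 P0: store L2 := 97 → M/I on L2; bus BusRdX; mem=39
  op14 P0: load  L5 → S/S on L5; bus BusRd Flush; mem=52
  op15 P1: load  L3 → S/S on L3; bus BusRd; mem=20
  op16 P0: store L5 := 78 → M/I on L5; bus BusRdX; mem=52
  op17 P1: load  L5 → S/S on L5; bus BusRd Flush; mem=78
  op18 P0: load  L5 → S/S on L5; bus (none); mem=78
  op19 P0: load  L5 → S/S on L5; bus (none); mem=78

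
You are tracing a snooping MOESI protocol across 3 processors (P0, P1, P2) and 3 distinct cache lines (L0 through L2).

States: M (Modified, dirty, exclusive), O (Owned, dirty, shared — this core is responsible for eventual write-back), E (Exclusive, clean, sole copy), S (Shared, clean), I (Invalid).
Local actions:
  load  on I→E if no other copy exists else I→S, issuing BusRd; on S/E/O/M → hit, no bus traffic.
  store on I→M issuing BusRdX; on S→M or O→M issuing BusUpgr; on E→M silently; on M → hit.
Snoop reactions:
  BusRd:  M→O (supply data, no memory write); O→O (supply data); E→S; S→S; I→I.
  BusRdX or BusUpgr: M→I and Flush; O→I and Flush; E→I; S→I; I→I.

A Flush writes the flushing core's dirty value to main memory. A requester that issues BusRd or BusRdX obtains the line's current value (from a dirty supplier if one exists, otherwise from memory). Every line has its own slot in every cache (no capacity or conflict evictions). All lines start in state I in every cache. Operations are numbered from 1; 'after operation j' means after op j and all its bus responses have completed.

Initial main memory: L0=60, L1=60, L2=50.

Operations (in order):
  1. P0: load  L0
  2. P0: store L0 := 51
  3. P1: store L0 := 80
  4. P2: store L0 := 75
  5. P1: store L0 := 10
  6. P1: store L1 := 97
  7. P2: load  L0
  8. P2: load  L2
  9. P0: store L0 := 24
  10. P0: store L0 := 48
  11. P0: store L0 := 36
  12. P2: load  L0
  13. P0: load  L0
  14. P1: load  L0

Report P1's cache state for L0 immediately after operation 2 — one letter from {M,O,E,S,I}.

state = I

[1] P0: load  L0 | P0:E(60), P1:I, P2:I | bus: BusRd
[2] P0: store L0 := 51 | P0:M(51), P1:I, P2:I | bus: none
[3] P1: store L0 := 80 | P0:I, P1:M(80), P2:I | bus: BusRdX,Flush
[4] P2: store L0 := 75 | P0:I, P1:I, P2:M(75) | bus: BusRdX,Flush
[5] P1: store L0 := 10 | P0:I, P1:M(10), P2:I | bus: BusRdX,Flush
[6] P1: store L1 := 97 | P0:I, P1:M(97), P2:I | bus: BusRdX
[7] P2: load  L0 | P0:I, P1:O(10), P2:S(10) | bus: BusRd
[8] P2: load  L2 | P0:I, P1:I, P2:E(50) | bus: BusRd
[9] P0: store L0 := 24 | P0:M(24), P1:I, P2:I | bus: BusRdX,Flush
[10] P0: store L0 := 48 | P0:M(48), P1:I, P2:I | bus: none
[11] P0: store L0 := 36 | P0:M(36), P1:I, P2:I | bus: none
[12] P2: load  L0 | P0:O(36), P1:I, P2:S(36) | bus: BusRd
[13] P0: load  L0 | P0:O(36), P1:I, P2:S(36) | bus: none
[14] P1: load  L0 | P0:O(36), P1:S(36), P2:S(36) | bus: BusRd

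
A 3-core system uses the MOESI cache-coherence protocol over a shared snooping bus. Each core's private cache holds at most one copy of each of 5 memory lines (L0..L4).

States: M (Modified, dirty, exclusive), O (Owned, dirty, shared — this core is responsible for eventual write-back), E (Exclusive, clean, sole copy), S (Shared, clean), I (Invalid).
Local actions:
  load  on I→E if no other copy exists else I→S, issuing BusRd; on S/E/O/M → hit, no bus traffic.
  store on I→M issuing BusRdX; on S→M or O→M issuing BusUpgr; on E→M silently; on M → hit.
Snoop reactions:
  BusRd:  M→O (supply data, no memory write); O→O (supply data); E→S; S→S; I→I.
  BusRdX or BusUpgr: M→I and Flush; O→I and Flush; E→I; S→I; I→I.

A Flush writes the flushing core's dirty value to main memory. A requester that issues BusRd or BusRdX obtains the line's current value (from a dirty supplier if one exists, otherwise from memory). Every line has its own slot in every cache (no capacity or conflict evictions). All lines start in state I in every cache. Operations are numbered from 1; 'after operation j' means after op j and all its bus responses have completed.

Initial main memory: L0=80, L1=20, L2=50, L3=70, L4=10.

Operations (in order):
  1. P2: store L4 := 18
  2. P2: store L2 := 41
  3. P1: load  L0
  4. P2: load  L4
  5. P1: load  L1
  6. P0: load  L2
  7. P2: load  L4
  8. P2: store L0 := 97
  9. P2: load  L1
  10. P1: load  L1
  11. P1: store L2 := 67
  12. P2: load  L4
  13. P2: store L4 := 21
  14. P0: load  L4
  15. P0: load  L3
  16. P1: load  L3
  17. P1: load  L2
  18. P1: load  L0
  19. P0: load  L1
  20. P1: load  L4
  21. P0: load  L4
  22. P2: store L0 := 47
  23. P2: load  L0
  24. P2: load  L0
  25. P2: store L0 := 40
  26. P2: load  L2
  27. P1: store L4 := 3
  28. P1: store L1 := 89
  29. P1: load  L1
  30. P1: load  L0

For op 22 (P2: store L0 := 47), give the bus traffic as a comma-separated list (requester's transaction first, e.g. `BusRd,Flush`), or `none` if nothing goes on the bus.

step 1: P2: store L4 := 18  ⟶  IIM  (L4)  txn=BusRdX  M[L4]=10
step 2: P2: store L2 := 41  ⟶  IIM  (L2)  txn=BusRdX  M[L2]=50
step 3: P1: load  L0  ⟶  IEI  (L0)  txn=BusRd  M[L0]=80
step 4: P2: load  L4  ⟶  IIM  (L4)  txn=∅  M[L4]=10
step 5: P1: load  L1  ⟶  IEI  (L1)  txn=BusRd  M[L1]=20
step 6: P0: load  L2  ⟶  SIO  (L2)  txn=BusRd  M[L2]=50
step 7: P2: load  L4  ⟶  IIM  (L4)  txn=∅  M[L4]=10
step 8: P2: store L0 := 97  ⟶  IIM  (L0)  txn=BusRdX  M[L0]=80
step 9: P2: load  L1  ⟶  ISS  (L1)  txn=BusRd  M[L1]=20
step 10: P1: load  L1  ⟶  ISS  (L1)  txn=∅  M[L1]=20
step 11: P1: store L2 := 67  ⟶  IMI  (L2)  txn=BusRdX+Flush  M[L2]=41
step 12: P2: load  L4  ⟶  IIM  (L4)  txn=∅  M[L4]=10
step 13: P2: store L4 := 21  ⟶  IIM  (L4)  txn=∅  M[L4]=10
step 14: P0: load  L4  ⟶  SIO  (L4)  txn=BusRd  M[L4]=10
step 15: P0: load  L3  ⟶  EII  (L3)  txn=BusRd  M[L3]=70
step 16: P1: load  L3  ⟶  SSI  (L3)  txn=BusRd  M[L3]=70
step 17: P1: load  L2  ⟶  IMI  (L2)  txn=∅  M[L2]=41
step 18: P1: load  L0  ⟶  ISO  (L0)  txn=BusRd  M[L0]=80
step 19: P0: load  L1  ⟶  SSS  (L1)  txn=BusRd  M[L1]=20
step 20: P1: load  L4  ⟶  SSO  (L4)  txn=BusRd  M[L4]=10
step 21: P0: load  L4  ⟶  SSO  (L4)  txn=∅  M[L4]=10
step 22: P2: store L0 := 47  ⟶  IIM  (L0)  txn=BusUpgr  M[L0]=80
step 23: P2: load  L0  ⟶  IIM  (L0)  txn=∅  M[L0]=80
step 24: P2: load  L0  ⟶  IIM  (L0)  txn=∅  M[L0]=80
step 25: P2: store L0 := 40  ⟶  IIM  (L0)  txn=∅  M[L0]=80
step 26: P2: load  L2  ⟶  IOS  (L2)  txn=BusRd  M[L2]=41
step 27: P1: store L4 := 3  ⟶  IMI  (L4)  txn=BusUpgr+Flush  M[L4]=21
step 28: P1: store L1 := 89  ⟶  IMI  (L1)  txn=BusUpgr  M[L1]=20
step 29: P1: load  L1  ⟶  IMI  (L1)  txn=∅  M[L1]=20
step 30: P1: load  L0  ⟶  ISO  (L0)  txn=BusRd  M[L0]=80

bus = BusUpgr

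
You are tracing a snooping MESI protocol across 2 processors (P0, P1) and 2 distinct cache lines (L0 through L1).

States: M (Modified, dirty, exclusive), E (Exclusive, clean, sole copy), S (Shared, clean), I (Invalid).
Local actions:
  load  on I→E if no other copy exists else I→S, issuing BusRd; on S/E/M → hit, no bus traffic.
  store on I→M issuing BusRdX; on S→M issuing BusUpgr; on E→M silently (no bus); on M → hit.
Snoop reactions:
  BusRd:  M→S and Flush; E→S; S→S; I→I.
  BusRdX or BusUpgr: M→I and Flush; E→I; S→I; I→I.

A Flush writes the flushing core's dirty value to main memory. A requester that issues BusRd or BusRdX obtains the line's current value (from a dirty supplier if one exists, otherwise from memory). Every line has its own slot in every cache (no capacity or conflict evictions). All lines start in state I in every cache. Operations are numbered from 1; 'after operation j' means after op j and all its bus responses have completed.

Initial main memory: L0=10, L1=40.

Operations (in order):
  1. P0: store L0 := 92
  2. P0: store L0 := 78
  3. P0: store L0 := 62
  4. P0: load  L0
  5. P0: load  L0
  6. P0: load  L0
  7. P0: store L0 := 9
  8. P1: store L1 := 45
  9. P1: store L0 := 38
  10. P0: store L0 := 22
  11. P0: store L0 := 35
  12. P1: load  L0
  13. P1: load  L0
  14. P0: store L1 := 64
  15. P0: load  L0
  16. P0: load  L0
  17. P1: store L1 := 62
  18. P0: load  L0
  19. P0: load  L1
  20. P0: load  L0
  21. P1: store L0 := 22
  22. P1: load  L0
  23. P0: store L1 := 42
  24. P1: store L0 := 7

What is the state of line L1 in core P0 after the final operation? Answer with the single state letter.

state = M

1. P0: store L0 := 92  bus=[BusRdX]  L0: P0=M P1=I  mem[L0]=10
2. P0: store L0 := 78  bus=[-]  L0: P0=M P1=I  mem[L0]=10
3. P0: store L0 := 62  bus=[-]  L0: P0=M P1=I  mem[L0]=10
4. P0: load  L0  bus=[-]  L0: P0=M P1=I  mem[L0]=10
5. P0: load  L0  bus=[-]  L0: P0=M P1=I  mem[L0]=10
6. P0: load  L0  bus=[-]  L0: P0=M P1=I  mem[L0]=10
7. P0: store L0 := 9  bus=[-]  L0: P0=M P1=I  mem[L0]=10
8. P1: store L1 := 45  bus=[BusRdX]  L1: P0=I P1=M  mem[L1]=40
9. P1: store L0 := 38  bus=[BusRdX,Flush]  L0: P0=I P1=M  mem[L0]=9
10. P0: store L0 := 22  bus=[BusRdX,Flush]  L0: P0=M P1=I  mem[L0]=38
11. P0: store L0 := 35  bus=[-]  L0: P0=M P1=I  mem[L0]=38
12. P1: load  L0  bus=[BusRd,Flush]  L0: P0=S P1=S  mem[L0]=35
13. P1: load  L0  bus=[-]  L0: P0=S P1=S  mem[L0]=35
14. P0: store L1 := 64  bus=[BusRdX,Flush]  L1: P0=M P1=I  mem[L1]=45
15. P0: load  L0  bus=[-]  L0: P0=S P1=S  mem[L0]=35
16. P0: load  L0  bus=[-]  L0: P0=S P1=S  mem[L0]=35
17. P1: store L1 := 62  bus=[BusRdX,Flush]  L1: P0=I P1=M  mem[L1]=64
18. P0: load  L0  bus=[-]  L0: P0=S P1=S  mem[L0]=35
19. P0: load  L1  bus=[BusRd,Flush]  L1: P0=S P1=S  mem[L1]=62
20. P0: load  L0  bus=[-]  L0: P0=S P1=S  mem[L0]=35
21. P1: store L0 := 22  bus=[BusUpgr]  L0: P0=I P1=M  mem[L0]=35
22. P1: load  L0  bus=[-]  L0: P0=I P1=M  mem[L0]=35
23. P0: store L1 := 42  bus=[BusUpgr]  L1: P0=M P1=I  mem[L1]=62
24. P1: store L0 := 7  bus=[-]  L0: P0=I P1=M  mem[L0]=35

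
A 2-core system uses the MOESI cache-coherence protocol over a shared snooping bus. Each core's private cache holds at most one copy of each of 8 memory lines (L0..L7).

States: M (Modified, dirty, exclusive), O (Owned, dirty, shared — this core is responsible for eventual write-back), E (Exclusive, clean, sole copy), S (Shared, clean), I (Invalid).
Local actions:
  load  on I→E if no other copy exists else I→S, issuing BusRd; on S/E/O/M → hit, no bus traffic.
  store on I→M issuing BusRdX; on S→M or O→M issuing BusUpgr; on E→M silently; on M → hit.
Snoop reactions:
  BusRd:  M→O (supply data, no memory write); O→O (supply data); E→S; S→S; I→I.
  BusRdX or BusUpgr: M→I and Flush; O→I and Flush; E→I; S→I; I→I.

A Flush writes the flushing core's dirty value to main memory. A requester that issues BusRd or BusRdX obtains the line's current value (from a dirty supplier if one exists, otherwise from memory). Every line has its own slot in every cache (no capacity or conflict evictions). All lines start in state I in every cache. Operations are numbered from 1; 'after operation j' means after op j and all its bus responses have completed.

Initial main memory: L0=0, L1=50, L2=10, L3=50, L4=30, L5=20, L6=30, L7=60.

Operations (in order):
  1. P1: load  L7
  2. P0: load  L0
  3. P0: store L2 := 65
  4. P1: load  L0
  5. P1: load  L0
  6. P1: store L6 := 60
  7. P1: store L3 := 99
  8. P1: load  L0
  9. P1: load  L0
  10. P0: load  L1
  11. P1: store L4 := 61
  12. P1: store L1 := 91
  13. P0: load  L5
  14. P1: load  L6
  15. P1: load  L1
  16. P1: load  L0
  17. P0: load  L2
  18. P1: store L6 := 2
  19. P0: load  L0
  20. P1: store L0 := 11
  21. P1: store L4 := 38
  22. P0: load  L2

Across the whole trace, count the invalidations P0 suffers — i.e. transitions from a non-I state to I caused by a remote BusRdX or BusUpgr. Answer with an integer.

invalidations = 2

step 1: P1: load  L7  ⟶  IE  (L7)  txn=BusRd  M[L7]=60
step 2: P0: load  L0  ⟶  EI  (L0)  txn=BusRd  M[L0]=0
step 3: P0: store L2 := 65  ⟶  MI  (L2)  txn=BusRdX  M[L2]=10
step 4: P1: load  L0  ⟶  SS  (L0)  txn=BusRd  M[L0]=0
step 5: P1: load  L0  ⟶  SS  (L0)  txn=∅  M[L0]=0
step 6: P1: store L6 := 60  ⟶  IM  (L6)  txn=BusRdX  M[L6]=30
step 7: P1: store L3 := 99  ⟶  IM  (L3)  txn=BusRdX  M[L3]=50
step 8: P1: load  L0  ⟶  SS  (L0)  txn=∅  M[L0]=0
step 9: P1: load  L0  ⟶  SS  (L0)  txn=∅  M[L0]=0
step 10: P0: load  L1  ⟶  EI  (L1)  txn=BusRd  M[L1]=50
step 11: P1: store L4 := 61  ⟶  IM  (L4)  txn=BusRdX  M[L4]=30
step 12: P1: store L1 := 91  ⟶  IM  (L1)  txn=BusRdX  M[L1]=50
step 13: P0: load  L5  ⟶  EI  (L5)  txn=BusRd  M[L5]=20
step 14: P1: load  L6  ⟶  IM  (L6)  txn=∅  M[L6]=30
step 15: P1: load  L1  ⟶  IM  (L1)  txn=∅  M[L1]=50
step 16: P1: load  L0  ⟶  SS  (L0)  txn=∅  M[L0]=0
step 17: P0: load  L2  ⟶  MI  (L2)  txn=∅  M[L2]=10
step 18: P1: store L6 := 2  ⟶  IM  (L6)  txn=∅  M[L6]=30
step 19: P0: load  L0  ⟶  SS  (L0)  txn=∅  M[L0]=0
step 20: P1: store L0 := 11  ⟶  IM  (L0)  txn=BusUpgr  M[L0]=0
step 21: P1: store L4 := 38  ⟶  IM  (L4)  txn=∅  M[L4]=30
step 22: P0: load  L2  ⟶  MI  (L2)  txn=∅  M[L2]=10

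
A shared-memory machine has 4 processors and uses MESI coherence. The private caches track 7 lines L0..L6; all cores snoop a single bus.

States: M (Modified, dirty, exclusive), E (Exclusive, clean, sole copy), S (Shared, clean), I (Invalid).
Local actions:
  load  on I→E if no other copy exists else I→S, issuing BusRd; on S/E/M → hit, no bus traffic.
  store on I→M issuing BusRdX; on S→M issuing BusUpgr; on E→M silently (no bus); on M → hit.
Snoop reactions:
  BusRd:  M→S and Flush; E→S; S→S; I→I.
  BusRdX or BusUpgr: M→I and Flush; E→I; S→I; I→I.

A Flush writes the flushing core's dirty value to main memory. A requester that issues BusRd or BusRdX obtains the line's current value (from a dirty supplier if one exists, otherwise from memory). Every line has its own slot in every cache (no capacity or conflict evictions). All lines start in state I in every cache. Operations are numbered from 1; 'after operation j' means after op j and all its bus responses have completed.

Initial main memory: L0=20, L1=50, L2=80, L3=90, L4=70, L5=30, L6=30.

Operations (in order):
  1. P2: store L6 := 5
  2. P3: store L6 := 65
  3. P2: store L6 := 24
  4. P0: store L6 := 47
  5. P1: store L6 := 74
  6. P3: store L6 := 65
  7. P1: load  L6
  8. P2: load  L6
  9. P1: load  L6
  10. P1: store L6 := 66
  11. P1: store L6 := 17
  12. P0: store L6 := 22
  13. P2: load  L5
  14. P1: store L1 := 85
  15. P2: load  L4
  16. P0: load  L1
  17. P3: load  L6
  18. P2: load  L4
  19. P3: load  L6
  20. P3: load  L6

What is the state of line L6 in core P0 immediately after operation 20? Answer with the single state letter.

1. P2: store L6 := 5  bus=[BusRdX]  L6: P0=I P1=I P2=M P3=I  mem[L6]=30
2. P3: store L6 := 65  bus=[BusRdX,Flush]  L6: P0=I P1=I P2=I P3=M  mem[L6]=5
3. P2: store L6 := 24  bus=[BusRdX,Flush]  L6: P0=I P1=I P2=M P3=I  mem[L6]=65
4. P0: store L6 := 47  bus=[BusRdX,Flush]  L6: P0=M P1=I P2=I P3=I  mem[L6]=24
5. P1: store L6 := 74  bus=[BusRdX,Flush]  L6: P0=I P1=M P2=I P3=I  mem[L6]=47
6. P3: store L6 := 65  bus=[BusRdX,Flush]  L6: P0=I P1=I P2=I P3=M  mem[L6]=74
7. P1: load  L6  bus=[BusRd,Flush]  L6: P0=I P1=S P2=I P3=S  mem[L6]=65
8. P2: load  L6  bus=[BusRd]  L6: P0=I P1=S P2=S P3=S  mem[L6]=65
9. P1: load  L6  bus=[-]  L6: P0=I P1=S P2=S P3=S  mem[L6]=65
10. P1: store L6 := 66  bus=[BusUpgr]  L6: P0=I P1=M P2=I P3=I  mem[L6]=65
11. P1: store L6 := 17  bus=[-]  L6: P0=I P1=M P2=I P3=I  mem[L6]=65
12. P0: store L6 := 22  bus=[BusRdX,Flush]  L6: P0=M P1=I P2=I P3=I  mem[L6]=17
13. P2: load  L5  bus=[BusRd]  L5: P0=I P1=I P2=E P3=I  mem[L5]=30
14. P1: store L1 := 85  bus=[BusRdX]  L1: P0=I P1=M P2=I P3=I  mem[L1]=50
15. P2: load  L4  bus=[BusRd]  L4: P0=I P1=I P2=E P3=I  mem[L4]=70
16. P0: load  L1  bus=[BusRd,Flush]  L1: P0=S P1=S P2=I P3=I  mem[L1]=85
17. P3: load  L6  bus=[BusRd,Flush]  L6: P0=S P1=I P2=I P3=S  mem[L6]=22
18. P2: load  L4  bus=[-]  L4: P0=I P1=I P2=E P3=I  mem[L4]=70
19. P3: load  L6  bus=[-]  L6: P0=S P1=I P2=I P3=S  mem[L6]=22
20. P3: load  L6  bus=[-]  L6: P0=S P1=I P2=I P3=S  mem[L6]=22

state = S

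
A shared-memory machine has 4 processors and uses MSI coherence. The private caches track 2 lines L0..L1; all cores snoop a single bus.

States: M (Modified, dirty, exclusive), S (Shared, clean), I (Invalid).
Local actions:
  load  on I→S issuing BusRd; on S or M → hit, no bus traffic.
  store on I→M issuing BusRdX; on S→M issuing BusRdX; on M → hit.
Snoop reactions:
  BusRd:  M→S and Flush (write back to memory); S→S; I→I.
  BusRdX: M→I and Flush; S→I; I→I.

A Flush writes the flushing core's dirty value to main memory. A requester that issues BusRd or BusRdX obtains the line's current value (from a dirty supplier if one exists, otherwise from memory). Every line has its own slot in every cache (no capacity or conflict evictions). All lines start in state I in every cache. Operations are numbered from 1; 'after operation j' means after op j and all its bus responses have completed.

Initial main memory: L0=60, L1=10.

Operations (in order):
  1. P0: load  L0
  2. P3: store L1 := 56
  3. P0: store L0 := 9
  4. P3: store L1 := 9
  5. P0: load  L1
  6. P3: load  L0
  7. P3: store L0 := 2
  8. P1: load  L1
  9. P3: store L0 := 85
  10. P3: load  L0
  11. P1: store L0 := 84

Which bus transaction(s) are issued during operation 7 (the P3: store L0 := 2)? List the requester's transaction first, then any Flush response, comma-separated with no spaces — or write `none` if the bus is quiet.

bus = BusRdX

1. P0: load  L0  bus=[BusRd]  L0: P0=S P1=I P2=I P3=I  mem[L0]=60
2. P3: store L1 := 56  bus=[BusRdX]  L1: P0=I P1=I P2=I P3=M  mem[L1]=10
3. P0: store L0 := 9  bus=[BusRdX]  L0: P0=M P1=I P2=I P3=I  mem[L0]=60
4. P3: store L1 := 9  bus=[-]  L1: P0=I P1=I P2=I P3=M  mem[L1]=10
5. P0: load  L1  bus=[BusRd,Flush]  L1: P0=S P1=I P2=I P3=S  mem[L1]=9
6. P3: load  L0  bus=[BusRd,Flush]  L0: P0=S P1=I P2=I P3=S  mem[L0]=9
7. P3: store L0 := 2  bus=[BusRdX]  L0: P0=I P1=I P2=I P3=M  mem[L0]=9
8. P1: load  L1  bus=[BusRd]  L1: P0=S P1=S P2=I P3=S  mem[L1]=9
9. P3: store L0 := 85  bus=[-]  L0: P0=I P1=I P2=I P3=M  mem[L0]=9
10. P3: load  L0  bus=[-]  L0: P0=I P1=I P2=I P3=M  mem[L0]=9
11. P1: store L0 := 84  bus=[BusRdX,Flush]  L0: P0=I P1=M P2=I P3=I  mem[L0]=85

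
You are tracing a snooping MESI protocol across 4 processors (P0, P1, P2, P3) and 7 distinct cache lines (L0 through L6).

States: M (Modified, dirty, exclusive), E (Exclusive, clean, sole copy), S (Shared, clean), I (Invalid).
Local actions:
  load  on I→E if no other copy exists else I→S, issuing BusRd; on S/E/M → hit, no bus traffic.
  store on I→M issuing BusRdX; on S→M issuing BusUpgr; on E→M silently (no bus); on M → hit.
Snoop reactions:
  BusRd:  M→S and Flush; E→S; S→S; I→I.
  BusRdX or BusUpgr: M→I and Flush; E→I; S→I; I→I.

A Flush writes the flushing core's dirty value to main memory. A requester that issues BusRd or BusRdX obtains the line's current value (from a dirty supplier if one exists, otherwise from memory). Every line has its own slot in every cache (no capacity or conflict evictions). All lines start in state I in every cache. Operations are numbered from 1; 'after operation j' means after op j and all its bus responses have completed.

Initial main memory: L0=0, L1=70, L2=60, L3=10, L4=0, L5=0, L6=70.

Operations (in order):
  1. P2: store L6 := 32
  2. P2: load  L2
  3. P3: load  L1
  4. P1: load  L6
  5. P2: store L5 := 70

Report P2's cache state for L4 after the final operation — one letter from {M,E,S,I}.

  op1 P2: store L6 := 32 → I/I/M/I on L6; bus BusRdX; mem=70
  op2 P2: load  L2 → I/I/E/I on L2; bus BusRd; mem=60
  op3 P3: load  L1 → I/I/I/E on L1; bus BusRd; mem=70
  op4 P1: load  L6 → I/S/S/I on L6; bus BusRd Flush; mem=32
  op5 P2: store L5 := 70 → I/I/M/I on L5; bus BusRdX; mem=0

state = I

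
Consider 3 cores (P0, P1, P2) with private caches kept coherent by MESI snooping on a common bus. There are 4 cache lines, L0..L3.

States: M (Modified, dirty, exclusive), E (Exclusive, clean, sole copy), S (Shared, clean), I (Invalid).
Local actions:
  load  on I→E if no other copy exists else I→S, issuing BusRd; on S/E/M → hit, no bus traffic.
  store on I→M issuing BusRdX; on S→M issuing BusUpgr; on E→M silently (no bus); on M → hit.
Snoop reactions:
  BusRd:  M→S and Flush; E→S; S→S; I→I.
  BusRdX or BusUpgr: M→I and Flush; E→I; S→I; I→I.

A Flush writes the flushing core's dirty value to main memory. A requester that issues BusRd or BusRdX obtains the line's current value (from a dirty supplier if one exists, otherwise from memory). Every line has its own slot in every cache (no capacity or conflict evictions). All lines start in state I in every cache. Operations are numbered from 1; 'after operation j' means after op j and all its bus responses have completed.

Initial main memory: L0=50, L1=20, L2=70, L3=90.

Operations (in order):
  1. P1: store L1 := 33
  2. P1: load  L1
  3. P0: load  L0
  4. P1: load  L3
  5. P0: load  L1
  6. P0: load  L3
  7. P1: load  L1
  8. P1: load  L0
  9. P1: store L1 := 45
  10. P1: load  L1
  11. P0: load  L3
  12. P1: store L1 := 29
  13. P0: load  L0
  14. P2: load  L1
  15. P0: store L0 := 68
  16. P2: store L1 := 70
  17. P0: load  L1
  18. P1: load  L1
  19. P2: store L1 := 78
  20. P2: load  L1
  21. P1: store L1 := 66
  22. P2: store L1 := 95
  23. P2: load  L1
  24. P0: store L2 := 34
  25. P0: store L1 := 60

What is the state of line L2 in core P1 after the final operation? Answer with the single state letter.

state = I

  op1 P1: store L1 := 33 → I/M/I on L1; bus BusRdX; mem=20
  op2 P1: load  L1 → I/M/I on L1; bus (none); mem=20
  op3 P0: load  L0 → E/I/I on L0; bus BusRd; mem=50
  op4 P1: load  L3 → I/E/I on L3; bus BusRd; mem=90
  op5 P0: load  L1 → S/S/I on L1; bus BusRd Flush; mem=33
  op6 P0: load  L3 → S/S/I on L3; bus BusRd; mem=90
  op7 P1: load  L1 → S/S/I on L1; bus (none); mem=33
  op8 P1: load  L0 → S/S/I on L0; bus BusRd; mem=50
  op9 P1: store L1 := 45 → I/M/I on L1; bus BusUpgr; mem=33
  op10 P1: load  L1 → I/M/I on L1; bus (none); mem=33
  op11 P0: load  L3 → S/S/I on L3; bus (none); mem=90
  op12 P1: store L1 := 29 → I/M/I on L1; bus (none); mem=33
  op13 P0: load  L0 → S/S/I on L0; bus (none); mem=50
  op14 P2: load  L1 → I/S/S on L1; bus BusRd Flush; mem=29
  op15 P0: store L0 := 68 → M/I/I on L0; bus BusUpgr; mem=50
  op16 P2: store L1 := 70 → I/I/M on L1; bus BusUpgr; mem=29
  op17 P0: load  L1 → S/I/S on L1; bus BusRd Flush; mem=70
  op18 P1: load  L1 → S/S/S on L1; bus BusRd; mem=70
  op19 P2: store L1 := 78 → I/I/M on L1; bus BusUpgr; mem=70
  op20 P2: load  L1 → I/I/M on L1; bus (none); mem=70
  op21 P1: store L1 := 66 → I/M/I on L1; bus BusRdX Flush; mem=78
  op22 P2: store L1 := 95 → I/I/M on L1; bus BusRdX Flush; mem=66
  op23 P2: load  L1 → I/I/M on L1; bus (none); mem=66
  op24 P0: store L2 := 34 → M/I/I on L2; bus BusRdX; mem=70
  op25 P0: store L1 := 60 → M/I/I on L1; bus BusRdX Flush; mem=95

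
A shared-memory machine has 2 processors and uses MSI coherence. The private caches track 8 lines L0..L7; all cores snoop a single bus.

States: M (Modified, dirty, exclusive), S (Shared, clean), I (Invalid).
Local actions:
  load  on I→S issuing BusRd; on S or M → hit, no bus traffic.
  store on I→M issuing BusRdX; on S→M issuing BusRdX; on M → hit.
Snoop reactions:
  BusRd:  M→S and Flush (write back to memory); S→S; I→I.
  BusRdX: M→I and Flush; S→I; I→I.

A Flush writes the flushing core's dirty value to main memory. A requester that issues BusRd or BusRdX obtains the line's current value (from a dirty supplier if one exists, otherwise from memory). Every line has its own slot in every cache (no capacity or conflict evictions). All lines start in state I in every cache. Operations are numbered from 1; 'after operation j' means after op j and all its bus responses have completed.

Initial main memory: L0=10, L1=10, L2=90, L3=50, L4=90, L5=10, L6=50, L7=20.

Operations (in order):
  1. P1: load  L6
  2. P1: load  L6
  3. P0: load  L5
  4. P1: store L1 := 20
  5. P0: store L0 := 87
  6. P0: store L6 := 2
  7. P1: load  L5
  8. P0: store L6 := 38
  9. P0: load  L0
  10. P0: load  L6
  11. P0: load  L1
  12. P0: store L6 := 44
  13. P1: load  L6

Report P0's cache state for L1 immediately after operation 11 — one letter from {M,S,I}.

state = S

step 1: P1: load  L6  ⟶  IS  (L6)  txn=BusRd  M[L6]=50
step 2: P1: load  L6  ⟶  IS  (L6)  txn=∅  M[L6]=50
step 3: P0: load  L5  ⟶  SI  (L5)  txn=BusRd  M[L5]=10
step 4: P1: store L1 := 20  ⟶  IM  (L1)  txn=BusRdX  M[L1]=10
step 5: P0: store L0 := 87  ⟶  MI  (L0)  txn=BusRdX  M[L0]=10
step 6: P0: store L6 := 2  ⟶  MI  (L6)  txn=BusRdX  M[L6]=50
step 7: P1: load  L5  ⟶  SS  (L5)  txn=BusRd  M[L5]=10
step 8: P0: store L6 := 38  ⟶  MI  (L6)  txn=∅  M[L6]=50
step 9: P0: load  L0  ⟶  MI  (L0)  txn=∅  M[L0]=10
step 10: P0: load  L6  ⟶  MI  (L6)  txn=∅  M[L6]=50
step 11: P0: load  L1  ⟶  SS  (L1)  txn=BusRd+Flush  M[L1]=20
step 12: P0: store L6 := 44  ⟶  MI  (L6)  txn=∅  M[L6]=50
step 13: P1: load  L6  ⟶  SS  (L6)  txn=BusRd+Flush  M[L6]=44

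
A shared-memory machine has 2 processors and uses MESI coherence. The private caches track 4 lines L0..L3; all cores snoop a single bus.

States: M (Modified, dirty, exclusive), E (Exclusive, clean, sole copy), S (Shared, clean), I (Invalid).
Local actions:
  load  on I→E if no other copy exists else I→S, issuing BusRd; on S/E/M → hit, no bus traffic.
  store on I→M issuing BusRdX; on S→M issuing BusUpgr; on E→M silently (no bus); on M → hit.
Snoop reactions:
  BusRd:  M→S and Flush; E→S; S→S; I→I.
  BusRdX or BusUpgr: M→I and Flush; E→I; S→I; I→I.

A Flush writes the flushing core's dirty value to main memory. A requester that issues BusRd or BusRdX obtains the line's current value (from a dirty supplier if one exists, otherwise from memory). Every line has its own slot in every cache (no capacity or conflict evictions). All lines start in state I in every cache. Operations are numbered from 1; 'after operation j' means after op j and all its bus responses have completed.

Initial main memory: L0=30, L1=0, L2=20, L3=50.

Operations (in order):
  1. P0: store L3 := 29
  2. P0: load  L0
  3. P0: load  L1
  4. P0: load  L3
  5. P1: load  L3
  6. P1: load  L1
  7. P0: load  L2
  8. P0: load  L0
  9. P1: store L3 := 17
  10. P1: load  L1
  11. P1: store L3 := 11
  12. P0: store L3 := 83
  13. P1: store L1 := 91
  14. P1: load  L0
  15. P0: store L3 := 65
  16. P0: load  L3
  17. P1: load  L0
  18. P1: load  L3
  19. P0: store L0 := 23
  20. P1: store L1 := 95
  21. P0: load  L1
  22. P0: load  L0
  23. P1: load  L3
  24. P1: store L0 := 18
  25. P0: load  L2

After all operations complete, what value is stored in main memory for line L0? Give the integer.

  op1 P0: store L3 := 29 → M/I on L3; bus BusRdX; mem=50
  op2 P0: load  L0 → E/I on L0; bus BusRd; mem=30
  op3 P0: load  L1 → E/I on L1; bus BusRd; mem=0
  op4 P0: load  L3 → M/I on L3; bus (none); mem=50
  op5 P1: load  L3 → S/S on L3; bus BusRd Flush; mem=29
  op6 P1: load  L1 → S/S on L1; bus BusRd; mem=0
  op7 P0: load  L2 → E/I on L2; bus BusRd; mem=20
  op8 P0: load  L0 → E/I on L0; bus (none); mem=30
  op9 P1: store L3 := 17 → I/M on L3; bus BusUpgr; mem=29
  op10 P1: load  L1 → S/S on L1; bus (none); mem=0
  op11 P1: store L3 := 11 → I/M on L3; bus (none); mem=29
  op12 P0: store L3 := 83 → M/I on L3; bus BusRdX Flush; mem=11
  op13 P1: store L1 := 91 → I/M on L1; bus BusUpgr; mem=0
  op14 P1: load  L0 → S/S on L0; bus BusRd; mem=30
  op15 P0: store L3 := 65 → M/I on L3; bus (none); mem=11
  op16 P0: load  L3 → M/I on L3; bus (none); mem=11
  op17 P1: load  L0 → S/S on L0; bus (none); mem=30
  op18 P1: load  L3 → S/S on L3; bus BusRd Flush; mem=65
  op19 P0: store L0 := 23 → M/I on L0; bus BusUpgr; mem=30
  op20 P1: store L1 := 95 → I/M on L1; bus (none); mem=0
  op21 P0: load  L1 → S/S on L1; bus BusRd Flush; mem=95
  op22 P0: load  L0 → M/I on L0; bus (none); mem=30
  op23 P1: load  L3 → S/S on L3; bus (none); mem=65
  op24 P1: store L0 := 18 → I/M on L0; bus BusRdX Flush; mem=23
  op25 P0: load  L2 → E/I on L2; bus (none); mem=20

memory[L0] = 23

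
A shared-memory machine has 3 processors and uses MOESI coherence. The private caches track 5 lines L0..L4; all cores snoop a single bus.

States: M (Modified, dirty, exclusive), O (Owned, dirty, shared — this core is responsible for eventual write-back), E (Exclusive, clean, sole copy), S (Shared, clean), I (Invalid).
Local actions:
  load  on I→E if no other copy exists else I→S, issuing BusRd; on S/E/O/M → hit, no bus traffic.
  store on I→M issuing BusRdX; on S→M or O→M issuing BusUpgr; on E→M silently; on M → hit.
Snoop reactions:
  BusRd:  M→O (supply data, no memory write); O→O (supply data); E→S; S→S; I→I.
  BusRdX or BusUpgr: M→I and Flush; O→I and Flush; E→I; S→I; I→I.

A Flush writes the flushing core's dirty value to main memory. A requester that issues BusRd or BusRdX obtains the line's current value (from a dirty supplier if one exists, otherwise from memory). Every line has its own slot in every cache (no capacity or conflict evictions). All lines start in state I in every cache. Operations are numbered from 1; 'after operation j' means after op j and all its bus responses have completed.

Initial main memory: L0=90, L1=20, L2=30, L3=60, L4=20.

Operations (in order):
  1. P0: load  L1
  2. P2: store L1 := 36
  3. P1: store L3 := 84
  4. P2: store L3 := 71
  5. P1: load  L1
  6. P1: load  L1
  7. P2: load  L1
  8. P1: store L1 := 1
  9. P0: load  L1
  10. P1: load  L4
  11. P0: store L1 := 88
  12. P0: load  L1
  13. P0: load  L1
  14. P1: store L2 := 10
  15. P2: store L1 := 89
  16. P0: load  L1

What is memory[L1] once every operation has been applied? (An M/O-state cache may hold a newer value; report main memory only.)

[1] P0: load  L1 | P0:E(20), P1:I, P2:I | bus: BusRd
[2] P2: store L1 := 36 | P0:I, P1:I, P2:M(36) | bus: BusRdX
[3] P1: store L3 := 84 | P0:I, P1:M(84), P2:I | bus: BusRdX
[4] P2: store L3 := 71 | P0:I, P1:I, P2:M(71) | bus: BusRdX,Flush
[5] P1: load  L1 | P0:I, P1:S(36), P2:O(36) | bus: BusRd
[6] P1: load  L1 | P0:I, P1:S(36), P2:O(36) | bus: none
[7] P2: load  L1 | P0:I, P1:S(36), P2:O(36) | bus: none
[8] P1: store L1 := 1 | P0:I, P1:M(1), P2:I | bus: BusUpgr,Flush
[9] P0: load  L1 | P0:S(1), P1:O(1), P2:I | bus: BusRd
[10] P1: load  L4 | P0:I, P1:E(20), P2:I | bus: BusRd
[11] P0: store L1 := 88 | P0:M(88), P1:I, P2:I | bus: BusUpgr,Flush
[12] P0: load  L1 | P0:M(88), P1:I, P2:I | bus: none
[13] P0: load  L1 | P0:M(88), P1:I, P2:I | bus: none
[14] P1: store L2 := 10 | P0:I, P1:M(10), P2:I | bus: BusRdX
[15] P2: store L1 := 89 | P0:I, P1:I, P2:M(89) | bus: BusRdX,Flush
[16] P0: load  L1 | P0:S(89), P1:I, P2:O(89) | bus: BusRd

memory[L1] = 88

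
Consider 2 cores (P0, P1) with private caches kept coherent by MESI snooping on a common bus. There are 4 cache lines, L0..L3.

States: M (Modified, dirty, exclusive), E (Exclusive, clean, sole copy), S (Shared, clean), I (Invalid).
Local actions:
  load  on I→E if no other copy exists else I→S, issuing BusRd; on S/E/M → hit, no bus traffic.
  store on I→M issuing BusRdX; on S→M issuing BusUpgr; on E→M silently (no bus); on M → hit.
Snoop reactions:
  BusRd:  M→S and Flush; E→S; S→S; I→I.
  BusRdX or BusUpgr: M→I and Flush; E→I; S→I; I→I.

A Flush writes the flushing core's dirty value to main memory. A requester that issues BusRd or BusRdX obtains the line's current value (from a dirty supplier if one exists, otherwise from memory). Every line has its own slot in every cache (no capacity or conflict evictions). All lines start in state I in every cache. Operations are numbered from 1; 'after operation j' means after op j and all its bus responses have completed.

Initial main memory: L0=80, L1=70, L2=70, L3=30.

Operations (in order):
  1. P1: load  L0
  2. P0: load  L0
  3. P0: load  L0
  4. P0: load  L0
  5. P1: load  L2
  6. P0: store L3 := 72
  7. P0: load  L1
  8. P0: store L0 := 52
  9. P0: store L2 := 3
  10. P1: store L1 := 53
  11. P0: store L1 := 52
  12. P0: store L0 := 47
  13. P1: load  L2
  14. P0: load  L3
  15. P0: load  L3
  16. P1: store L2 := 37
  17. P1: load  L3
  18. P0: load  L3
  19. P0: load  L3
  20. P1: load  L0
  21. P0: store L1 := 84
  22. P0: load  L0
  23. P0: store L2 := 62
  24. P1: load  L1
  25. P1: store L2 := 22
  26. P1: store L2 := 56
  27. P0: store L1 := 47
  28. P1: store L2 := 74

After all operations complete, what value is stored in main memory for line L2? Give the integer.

memory[L2] = 62

[1] P1: load  L0 | P0:I, P1:E(80) | bus: BusRd
[2] P0: load  L0 | P0:S(80), P1:S(80) | bus: BusRd
[3] P0: load  L0 | P0:S(80), P1:S(80) | bus: none
[4] P0: load  L0 | P0:S(80), P1:S(80) | bus: none
[5] P1: load  L2 | P0:I, P1:E(70) | bus: BusRd
[6] P0: store L3 := 72 | P0:M(72), P1:I | bus: BusRdX
[7] P0: load  L1 | P0:E(70), P1:I | bus: BusRd
[8] P0: store L0 := 52 | P0:M(52), P1:I | bus: BusUpgr
[9] P0: store L2 := 3 | P0:M(3), P1:I | bus: BusRdX
[10] P1: store L1 := 53 | P0:I, P1:M(53) | bus: BusRdX
[11] P0: store L1 := 52 | P0:M(52), P1:I | bus: BusRdX,Flush
[12] P0: store L0 := 47 | P0:M(47), P1:I | bus: none
[13] P1: load  L2 | P0:S(3), P1:S(3) | bus: BusRd,Flush
[14] P0: load  L3 | P0:M(72), P1:I | bus: none
[15] P0: load  L3 | P0:M(72), P1:I | bus: none
[16] P1: store L2 := 37 | P0:I, P1:M(37) | bus: BusUpgr
[17] P1: load  L3 | P0:S(72), P1:S(72) | bus: BusRd,Flush
[18] P0: load  L3 | P0:S(72), P1:S(72) | bus: none
[19] P0: load  L3 | P0:S(72), P1:S(72) | bus: none
[20] P1: load  L0 | P0:S(47), P1:S(47) | bus: BusRd,Flush
[21] P0: store L1 := 84 | P0:M(84), P1:I | bus: none
[22] P0: load  L0 | P0:S(47), P1:S(47) | bus: none
[23] P0: store L2 := 62 | P0:M(62), P1:I | bus: BusRdX,Flush
[24] P1: load  L1 | P0:S(84), P1:S(84) | bus: BusRd,Flush
[25] P1: store L2 := 22 | P0:I, P1:M(22) | bus: BusRdX,Flush
[26] P1: store L2 := 56 | P0:I, P1:M(56) | bus: none
[27] P0: store L1 := 47 | P0:M(47), P1:I | bus: BusUpgr
[28] P1: store L2 := 74 | P0:I, P1:M(74) | bus: none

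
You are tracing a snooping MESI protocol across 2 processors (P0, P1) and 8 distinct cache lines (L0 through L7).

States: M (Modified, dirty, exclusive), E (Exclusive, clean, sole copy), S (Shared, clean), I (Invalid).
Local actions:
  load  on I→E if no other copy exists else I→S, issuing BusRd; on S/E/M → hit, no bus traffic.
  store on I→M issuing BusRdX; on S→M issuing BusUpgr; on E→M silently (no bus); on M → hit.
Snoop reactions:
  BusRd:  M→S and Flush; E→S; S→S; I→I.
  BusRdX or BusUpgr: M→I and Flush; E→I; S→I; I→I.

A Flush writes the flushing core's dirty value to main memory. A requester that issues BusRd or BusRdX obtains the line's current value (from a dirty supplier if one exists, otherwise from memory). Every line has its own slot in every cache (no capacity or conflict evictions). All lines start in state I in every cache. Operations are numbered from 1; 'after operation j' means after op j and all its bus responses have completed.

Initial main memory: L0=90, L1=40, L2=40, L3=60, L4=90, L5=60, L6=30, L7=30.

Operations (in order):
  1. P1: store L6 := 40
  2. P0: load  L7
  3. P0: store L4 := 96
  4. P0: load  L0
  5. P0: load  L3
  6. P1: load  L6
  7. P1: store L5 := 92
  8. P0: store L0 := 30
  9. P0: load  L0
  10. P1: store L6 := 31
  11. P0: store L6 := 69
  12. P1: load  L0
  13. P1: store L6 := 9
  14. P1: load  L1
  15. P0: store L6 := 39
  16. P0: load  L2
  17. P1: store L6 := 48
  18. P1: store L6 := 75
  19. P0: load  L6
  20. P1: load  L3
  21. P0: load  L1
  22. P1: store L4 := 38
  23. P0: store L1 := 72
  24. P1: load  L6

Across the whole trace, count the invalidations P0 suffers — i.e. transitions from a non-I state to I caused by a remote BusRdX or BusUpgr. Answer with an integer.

[1] P1: store L6 := 40 | P0:I, P1:M(40) | bus: BusRdX
[2] P0: load  L7 | P0:E(30), P1:I | bus: BusRd
[3] P0: store L4 := 96 | P0:M(96), P1:I | bus: BusRdX
[4] P0: load  L0 | P0:E(90), P1:I | bus: BusRd
[5] P0: load  L3 | P0:E(60), P1:I | bus: BusRd
[6] P1: load  L6 | P0:I, P1:M(40) | bus: none
[7] P1: store L5 := 92 | P0:I, P1:M(92) | bus: BusRdX
[8] P0: store L0 := 30 | P0:M(30), P1:I | bus: none
[9] P0: load  L0 | P0:M(30), P1:I | bus: none
[10] P1: store L6 := 31 | P0:I, P1:M(31) | bus: none
[11] P0: store L6 := 69 | P0:M(69), P1:I | bus: BusRdX,Flush
[12] P1: load  L0 | P0:S(30), P1:S(30) | bus: BusRd,Flush
[13] P1: store L6 := 9 | P0:I, P1:M(9) | bus: BusRdX,Flush
[14] P1: load  L1 | P0:I, P1:E(40) | bus: BusRd
[15] P0: store L6 := 39 | P0:M(39), P1:I | bus: BusRdX,Flush
[16] P0: load  L2 | P0:E(40), P1:I | bus: BusRd
[17] P1: store L6 := 48 | P0:I, P1:M(48) | bus: BusRdX,Flush
[18] P1: store L6 := 75 | P0:I, P1:M(75) | bus: none
[19] P0: load  L6 | P0:S(75), P1:S(75) | bus: BusRd,Flush
[20] P1: load  L3 | P0:S(60), P1:S(60) | bus: BusRd
[21] P0: load  L1 | P0:S(40), P1:S(40) | bus: BusRd
[22] P1: store L4 := 38 | P0:I, P1:M(38) | bus: BusRdX,Flush
[23] P0: store L1 := 72 | P0:M(72), P1:I | bus: BusUpgr
[24] P1: load  L6 | P0:S(75), P1:S(75) | bus: none

invalidations = 3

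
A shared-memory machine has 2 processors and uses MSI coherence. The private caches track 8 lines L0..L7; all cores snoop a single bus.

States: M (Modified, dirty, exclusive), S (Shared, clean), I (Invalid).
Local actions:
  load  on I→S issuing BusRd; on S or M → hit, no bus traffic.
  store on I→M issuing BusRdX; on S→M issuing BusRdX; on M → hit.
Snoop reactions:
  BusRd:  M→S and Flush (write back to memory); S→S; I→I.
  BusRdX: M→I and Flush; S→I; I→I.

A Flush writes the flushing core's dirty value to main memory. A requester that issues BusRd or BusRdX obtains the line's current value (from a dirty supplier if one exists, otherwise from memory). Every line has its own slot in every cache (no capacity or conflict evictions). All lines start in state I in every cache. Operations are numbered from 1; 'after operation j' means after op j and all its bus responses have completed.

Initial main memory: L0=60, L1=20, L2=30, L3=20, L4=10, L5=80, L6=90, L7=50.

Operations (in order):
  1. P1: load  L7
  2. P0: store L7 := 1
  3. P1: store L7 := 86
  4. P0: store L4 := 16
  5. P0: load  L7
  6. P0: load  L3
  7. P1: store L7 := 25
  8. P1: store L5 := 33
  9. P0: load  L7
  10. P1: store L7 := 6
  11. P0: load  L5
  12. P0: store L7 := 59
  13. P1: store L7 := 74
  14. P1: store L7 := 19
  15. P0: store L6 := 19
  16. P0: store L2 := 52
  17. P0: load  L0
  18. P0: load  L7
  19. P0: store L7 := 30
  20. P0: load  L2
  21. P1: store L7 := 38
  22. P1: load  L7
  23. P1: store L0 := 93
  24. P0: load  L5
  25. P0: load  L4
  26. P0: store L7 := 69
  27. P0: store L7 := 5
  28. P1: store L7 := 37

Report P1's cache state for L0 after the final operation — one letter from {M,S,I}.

state = M

[1] P1: load  L7 | P0:I, P1:S(50) | bus: BusRd
[2] P0: store L7 := 1 | P0:M(1), P1:I | bus: BusRdX
[3] P1: store L7 := 86 | P0:I, P1:M(86) | bus: BusRdX,Flush
[4] P0: store L4 := 16 | P0:M(16), P1:I | bus: BusRdX
[5] P0: load  L7 | P0:S(86), P1:S(86) | bus: BusRd,Flush
[6] P0: load  L3 | P0:S(20), P1:I | bus: BusRd
[7] P1: store L7 := 25 | P0:I, P1:M(25) | bus: BusRdX
[8] P1: store L5 := 33 | P0:I, P1:M(33) | bus: BusRdX
[9] P0: load  L7 | P0:S(25), P1:S(25) | bus: BusRd,Flush
[10] P1: store L7 := 6 | P0:I, P1:M(6) | bus: BusRdX
[11] P0: load  L5 | P0:S(33), P1:S(33) | bus: BusRd,Flush
[12] P0: store L7 := 59 | P0:M(59), P1:I | bus: BusRdX,Flush
[13] P1: store L7 := 74 | P0:I, P1:M(74) | bus: BusRdX,Flush
[14] P1: store L7 := 19 | P0:I, P1:M(19) | bus: none
[15] P0: store L6 := 19 | P0:M(19), P1:I | bus: BusRdX
[16] P0: store L2 := 52 | P0:M(52), P1:I | bus: BusRdX
[17] P0: load  L0 | P0:S(60), P1:I | bus: BusRd
[18] P0: load  L7 | P0:S(19), P1:S(19) | bus: BusRd,Flush
[19] P0: store L7 := 30 | P0:M(30), P1:I | bus: BusRdX
[20] P0: load  L2 | P0:M(52), P1:I | bus: none
[21] P1: store L7 := 38 | P0:I, P1:M(38) | bus: BusRdX,Flush
[22] P1: load  L7 | P0:I, P1:M(38) | bus: none
[23] P1: store L0 := 93 | P0:I, P1:M(93) | bus: BusRdX
[24] P0: load  L5 | P0:S(33), P1:S(33) | bus: none
[25] P0: load  L4 | P0:M(16), P1:I | bus: none
[26] P0: store L7 := 69 | P0:M(69), P1:I | bus: BusRdX,Flush
[27] P0: store L7 := 5 | P0:M(5), P1:I | bus: none
[28] P1: store L7 := 37 | P0:I, P1:M(37) | bus: BusRdX,Flush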